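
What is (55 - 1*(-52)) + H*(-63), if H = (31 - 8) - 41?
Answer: 1241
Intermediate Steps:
H = -18 (H = 23 - 41 = -18)
(55 - 1*(-52)) + H*(-63) = (55 - 1*(-52)) - 18*(-63) = (55 + 52) + 1134 = 107 + 1134 = 1241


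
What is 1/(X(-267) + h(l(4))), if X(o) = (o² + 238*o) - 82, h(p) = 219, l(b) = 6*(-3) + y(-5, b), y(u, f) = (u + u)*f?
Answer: 1/7880 ≈ 0.00012690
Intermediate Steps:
y(u, f) = 2*f*u (y(u, f) = (2*u)*f = 2*f*u)
l(b) = -18 - 10*b (l(b) = 6*(-3) + 2*b*(-5) = -18 - 10*b)
X(o) = -82 + o² + 238*o
1/(X(-267) + h(l(4))) = 1/((-82 + (-267)² + 238*(-267)) + 219) = 1/((-82 + 71289 - 63546) + 219) = 1/(7661 + 219) = 1/7880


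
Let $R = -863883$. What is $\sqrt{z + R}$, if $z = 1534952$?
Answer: $\sqrt{671069} \approx 819.19$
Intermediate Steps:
$\sqrt{z + R} = \sqrt{1534952 - 863883} = \sqrt{671069}$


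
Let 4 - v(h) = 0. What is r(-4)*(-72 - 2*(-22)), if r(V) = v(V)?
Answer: -112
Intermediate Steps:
v(h) = 4 (v(h) = 4 - 1*0 = 4 + 0 = 4)
r(V) = 4
r(-4)*(-72 - 2*(-22)) = 4*(-72 - 2*(-22)) = 4*(-72 + 44) = 4*(-28) = -112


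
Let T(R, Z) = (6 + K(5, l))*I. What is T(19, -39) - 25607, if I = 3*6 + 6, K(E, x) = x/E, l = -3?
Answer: -127387/5 ≈ -25477.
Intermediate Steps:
I = 24 (I = 18 + 6 = 24)
T(R, Z) = 648/5 (T(R, Z) = (6 - 3/5)*24 = (6 - 3*⅕)*24 = (6 - ⅗)*24 = (27/5)*24 = 648/5)
T(19, -39) - 25607 = 648/5 - 25607 = -127387/5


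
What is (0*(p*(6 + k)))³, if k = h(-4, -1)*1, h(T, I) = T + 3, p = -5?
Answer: 0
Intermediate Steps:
h(T, I) = 3 + T
k = -1 (k = (3 - 4)*1 = -1*1 = -1)
(0*(p*(6 + k)))³ = (0*(-5*(6 - 1)))³ = (0*(-5*5))³ = (0*(-25))³ = 0³ = 0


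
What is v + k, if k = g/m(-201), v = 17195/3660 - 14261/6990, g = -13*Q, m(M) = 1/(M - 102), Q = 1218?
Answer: 1363795526051/284260 ≈ 4.7977e+6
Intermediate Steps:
m(M) = 1/(-102 + M)
g = -15834 (g = -13*1218 = -15834)
v = 755531/284260 (v = 17195*(1/3660) - 14261*1/6990 = 3439/732 - 14261/6990 = 755531/284260 ≈ 2.6579)
k = 4797702 (k = -15834/(1/(-102 - 201)) = -15834/(1/(-303)) = -15834/(-1/303) = -15834*(-303) = 4797702)
v + k = 755531/284260 + 4797702 = 1363795526051/284260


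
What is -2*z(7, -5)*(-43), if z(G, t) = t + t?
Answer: -860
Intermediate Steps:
z(G, t) = 2*t
-2*z(7, -5)*(-43) = -4*(-5)*(-43) = -2*(-10)*(-43) = 20*(-43) = -860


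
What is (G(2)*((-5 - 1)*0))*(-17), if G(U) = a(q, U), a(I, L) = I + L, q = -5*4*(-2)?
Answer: 0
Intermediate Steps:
q = 40 (q = -20*(-2) = 40)
G(U) = 40 + U
(G(2)*((-5 - 1)*0))*(-17) = ((40 + 2)*((-5 - 1)*0))*(-17) = (42*(-6*0))*(-17) = (42*0)*(-17) = 0*(-17) = 0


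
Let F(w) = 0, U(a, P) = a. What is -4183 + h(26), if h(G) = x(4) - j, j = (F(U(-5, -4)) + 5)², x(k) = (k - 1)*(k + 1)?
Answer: -4193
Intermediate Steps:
x(k) = (1 + k)*(-1 + k) (x(k) = (-1 + k)*(1 + k) = (1 + k)*(-1 + k))
j = 25 (j = (0 + 5)² = 5² = 25)
h(G) = -10 (h(G) = (-1 + 4²) - 1*25 = (-1 + 16) - 25 = 15 - 25 = -10)
-4183 + h(26) = -4183 - 10 = -4193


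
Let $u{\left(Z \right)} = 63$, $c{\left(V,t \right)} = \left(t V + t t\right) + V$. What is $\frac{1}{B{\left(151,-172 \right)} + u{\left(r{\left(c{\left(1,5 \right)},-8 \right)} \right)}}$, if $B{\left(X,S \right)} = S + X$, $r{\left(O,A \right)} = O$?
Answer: $\frac{1}{42} \approx 0.02381$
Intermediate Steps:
$c{\left(V,t \right)} = V + t^{2} + V t$ ($c{\left(V,t \right)} = \left(V t + t^{2}\right) + V = \left(t^{2} + V t\right) + V = V + t^{2} + V t$)
$\frac{1}{B{\left(151,-172 \right)} + u{\left(r{\left(c{\left(1,5 \right)},-8 \right)} \right)}} = \frac{1}{\left(-172 + 151\right) + 63} = \frac{1}{-21 + 63} = \frac{1}{42}$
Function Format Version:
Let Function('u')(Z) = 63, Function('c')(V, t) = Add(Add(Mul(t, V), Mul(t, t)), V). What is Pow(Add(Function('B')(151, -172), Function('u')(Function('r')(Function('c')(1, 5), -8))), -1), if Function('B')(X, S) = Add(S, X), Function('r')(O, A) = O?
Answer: Rational(1, 42) ≈ 0.023810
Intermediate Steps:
Function('c')(V, t) = Add(V, Pow(t, 2), Mul(V, t)) (Function('c')(V, t) = Add(Add(Mul(V, t), Pow(t, 2)), V) = Add(Add(Pow(t, 2), Mul(V, t)), V) = Add(V, Pow(t, 2), Mul(V, t)))
Pow(Add(Function('B')(151, -172), Function('u')(Function('r')(Function('c')(1, 5), -8))), -1) = Pow(Add(Add(-172, 151), 63), -1) = Pow(Add(-21, 63), -1) = Pow(42, -1) = Rational(1, 42)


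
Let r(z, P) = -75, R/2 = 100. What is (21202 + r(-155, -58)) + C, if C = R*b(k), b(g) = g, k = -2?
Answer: 20727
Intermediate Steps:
R = 200 (R = 2*100 = 200)
C = -400 (C = 200*(-2) = -400)
(21202 + r(-155, -58)) + C = (21202 - 75) - 400 = 21127 - 400 = 20727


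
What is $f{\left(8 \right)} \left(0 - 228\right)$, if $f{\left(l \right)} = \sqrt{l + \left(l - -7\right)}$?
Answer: $- 228 \sqrt{23} \approx -1093.4$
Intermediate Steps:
$f{\left(l \right)} = \sqrt{7 + 2 l}$ ($f{\left(l \right)} = \sqrt{l + \left(l + 7\right)} = \sqrt{l + \left(7 + l\right)} = \sqrt{7 + 2 l}$)
$f{\left(8 \right)} \left(0 - 228\right) = \sqrt{7 + 2 \cdot 8} \left(0 - 228\right) = \sqrt{7 + 16} \left(-228\right) = \sqrt{23} \left(-228\right) = - 228 \sqrt{23}$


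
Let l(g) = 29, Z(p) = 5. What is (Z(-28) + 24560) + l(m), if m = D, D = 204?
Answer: 24594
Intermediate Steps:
m = 204
(Z(-28) + 24560) + l(m) = (5 + 24560) + 29 = 24565 + 29 = 24594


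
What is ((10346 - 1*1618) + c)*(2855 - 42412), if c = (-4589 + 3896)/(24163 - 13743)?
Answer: -3597514015319/10420 ≈ -3.4525e+8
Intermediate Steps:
c = -693/10420 ≈ -0.066507
((10346 - 1*1618) + c)*(2855 - 42412) = ((10346 - 1*1618) - 693/10420)*(2855 - 42412) = ((10346 - 1618) - 693/10420)*(-39557) = (8728 - 693/10420)*(-39557) = (90945067/10420)*(-39557) = -3597514015319/10420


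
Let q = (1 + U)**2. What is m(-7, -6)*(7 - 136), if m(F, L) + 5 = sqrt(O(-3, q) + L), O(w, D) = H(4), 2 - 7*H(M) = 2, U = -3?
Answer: 645 - 129*I*sqrt(6) ≈ 645.0 - 315.98*I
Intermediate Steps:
H(M) = 0 (H(M) = 2/7 - 1/7*2 = 2/7 - 2/7 = 0)
q = 4 (q = (1 - 3)**2 = (-2)**2 = 4)
O(w, D) = 0
m(F, L) = -5 + sqrt(L) (m(F, L) = -5 + sqrt(0 + L) = -5 + sqrt(L))
m(-7, -6)*(7 - 136) = (-5 + sqrt(-6))*(7 - 136) = (-5 + I*sqrt(6))*(-129) = 645 - 129*I*sqrt(6)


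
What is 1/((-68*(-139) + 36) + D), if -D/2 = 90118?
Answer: -1/170748 ≈ -5.8566e-6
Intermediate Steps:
D = -180236 (D = -2*90118 = -180236)
1/((-68*(-139) + 36) + D) = 1/((-68*(-139) + 36) - 180236) = 1/((9452 + 36) - 180236) = 1/(9488 - 180236) = 1/(-170748) = -1/170748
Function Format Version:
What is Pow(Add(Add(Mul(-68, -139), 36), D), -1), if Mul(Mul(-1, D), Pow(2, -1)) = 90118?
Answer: Rational(-1, 170748) ≈ -5.8566e-6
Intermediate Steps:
D = -180236 (D = Mul(-2, 90118) = -180236)
Pow(Add(Add(Mul(-68, -139), 36), D), -1) = Pow(Add(Add(Mul(-68, -139), 36), -180236), -1) = Pow(Add(Add(9452, 36), -180236), -1) = Pow(Add(9488, -180236), -1) = Pow(-170748, -1) = Rational(-1, 170748)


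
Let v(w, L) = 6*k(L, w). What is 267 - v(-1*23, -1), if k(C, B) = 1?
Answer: 261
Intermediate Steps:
v(w, L) = 6 (v(w, L) = 6*1 = 6)
267 - v(-1*23, -1) = 267 - 1*6 = 267 - 6 = 261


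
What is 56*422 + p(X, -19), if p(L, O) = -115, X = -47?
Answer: 23517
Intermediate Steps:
56*422 + p(X, -19) = 56*422 - 115 = 23632 - 115 = 23517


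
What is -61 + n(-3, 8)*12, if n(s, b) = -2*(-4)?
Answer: 35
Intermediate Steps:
n(s, b) = 8
-61 + n(-3, 8)*12 = -61 + 8*12 = -61 + 96 = 35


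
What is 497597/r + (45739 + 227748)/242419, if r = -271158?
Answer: -46468779197/65733851202 ≈ -0.70692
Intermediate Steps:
497597/r + (45739 + 227748)/242419 = 497597/(-271158) + (45739 + 227748)/242419 = 497597*(-1/271158) + 273487*(1/242419) = -497597/271158 + 273487/242419 = -46468779197/65733851202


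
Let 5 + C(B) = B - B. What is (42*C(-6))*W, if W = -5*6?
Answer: 6300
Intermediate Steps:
W = -30
C(B) = -5 (C(B) = -5 + (B - B) = -5 + 0 = -5)
(42*C(-6))*W = (42*(-5))*(-30) = -210*(-30) = 6300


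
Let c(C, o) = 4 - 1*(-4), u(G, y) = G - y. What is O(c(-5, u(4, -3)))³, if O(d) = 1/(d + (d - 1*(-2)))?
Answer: 1/5832 ≈ 0.00017147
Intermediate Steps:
c(C, o) = 8 (c(C, o) = 4 + 4 = 8)
O(d) = 1/(2 + 2*d) (O(d) = 1/(d + (d + 2)) = 1/(d + (2 + d)) = 1/(2 + 2*d))
O(c(-5, u(4, -3)))³ = (1/(2*(1 + 8)))³ = ((½)/9)³ = ((½)*(⅑))³ = (1/18)³ = 1/5832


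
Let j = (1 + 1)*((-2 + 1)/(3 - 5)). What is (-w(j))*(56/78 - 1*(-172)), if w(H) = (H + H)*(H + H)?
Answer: -26944/39 ≈ -690.87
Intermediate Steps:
j = 1 (j = 2*(-1/(-2)) = 2*(-1*(-1/2)) = 2*(1/2) = 1)
w(H) = 4*H**2 (w(H) = (2*H)*(2*H) = 4*H**2)
(-w(j))*(56/78 - 1*(-172)) = (-4*1**2)*(56/78 - 1*(-172)) = (-4)*(56*(1/78) + 172) = (-1*4)*(28/39 + 172) = -4*6736/39 = -26944/39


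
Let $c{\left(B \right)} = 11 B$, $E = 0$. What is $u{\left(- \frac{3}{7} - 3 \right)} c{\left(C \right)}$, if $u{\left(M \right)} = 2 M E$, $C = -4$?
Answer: $0$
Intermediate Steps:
$u{\left(M \right)} = 0$ ($u{\left(M \right)} = 2 M 0 = 0$)
$u{\left(- \frac{3}{7} - 3 \right)} c{\left(C \right)} = 0 \cdot 11 \left(-4\right) = 0 \left(-44\right) = 0$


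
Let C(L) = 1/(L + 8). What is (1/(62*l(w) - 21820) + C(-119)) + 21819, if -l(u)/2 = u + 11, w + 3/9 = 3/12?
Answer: 168373465735/7716831 ≈ 21819.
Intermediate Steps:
w = -1/12 (w = -1/3 + 3/12 = -1/3 + 3*(1/12) = -1/3 + 1/4 = -1/12 ≈ -0.083333)
l(u) = -22 - 2*u (l(u) = -2*(u + 11) = -2*(11 + u) = -22 - 2*u)
C(L) = 1/(8 + L)
(1/(62*l(w) - 21820) + C(-119)) + 21819 = (1/(62*(-22 - 2*(-1/12)) - 21820) + 1/(8 - 119)) + 21819 = (1/(62*(-22 + 1/6) - 21820) + 1/(-111)) + 21819 = (1/(62*(-131/6) - 21820) - 1/111) + 21819 = (1/(-4061/3 - 21820) - 1/111) + 21819 = (1/(-69521/3) - 1/111) + 21819 = (-3/69521 - 1/111) + 21819 = -69854/7716831 + 21819 = 168373465735/7716831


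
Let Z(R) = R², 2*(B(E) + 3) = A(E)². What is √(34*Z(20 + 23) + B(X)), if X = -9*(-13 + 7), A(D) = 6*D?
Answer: 61*√31 ≈ 339.63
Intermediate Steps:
X = 54 (X = -9*(-6) = 54)
B(E) = -3 + 18*E² (B(E) = -3 + (6*E)²/2 = -3 + (36*E²)/2 = -3 + 18*E²)
√(34*Z(20 + 23) + B(X)) = √(34*(20 + 23)² + (-3 + 18*54²)) = √(34*43² + (-3 + 18*2916)) = √(34*1849 + (-3 + 52488)) = √(62866 + 52485) = √115351 = 61*√31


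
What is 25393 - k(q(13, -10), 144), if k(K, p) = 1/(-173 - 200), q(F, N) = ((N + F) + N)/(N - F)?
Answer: 9471590/373 ≈ 25393.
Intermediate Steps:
q(F, N) = (F + 2*N)/(N - F) (q(F, N) = ((F + N) + N)/(N - F) = (F + 2*N)/(N - F))
k(K, p) = -1/373 (k(K, p) = 1/(-373) = -1/373)
25393 - k(q(13, -10), 144) = 25393 - 1*(-1/373) = 25393 + 1/373 = 9471590/373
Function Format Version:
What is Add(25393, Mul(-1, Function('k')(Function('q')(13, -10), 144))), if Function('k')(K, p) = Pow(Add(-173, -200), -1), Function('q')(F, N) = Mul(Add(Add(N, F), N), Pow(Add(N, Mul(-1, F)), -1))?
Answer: Rational(9471590, 373) ≈ 25393.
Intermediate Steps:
Function('q')(F, N) = Mul(Pow(Add(N, Mul(-1, F)), -1), Add(F, Mul(2, N))) (Function('q')(F, N) = Mul(Add(Add(F, N), N), Pow(Add(N, Mul(-1, F)), -1)) = Mul(Add(F, Mul(2, N)), Pow(Add(N, Mul(-1, F)), -1)) = Mul(Pow(Add(N, Mul(-1, F)), -1), Add(F, Mul(2, N))))
Function('k')(K, p) = Rational(-1, 373) (Function('k')(K, p) = Pow(-373, -1) = Rational(-1, 373))
Add(25393, Mul(-1, Function('k')(Function('q')(13, -10), 144))) = Add(25393, Mul(-1, Rational(-1, 373))) = Add(25393, Rational(1, 373)) = Rational(9471590, 373)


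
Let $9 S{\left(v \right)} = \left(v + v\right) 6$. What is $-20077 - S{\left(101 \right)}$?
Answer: $- \frac{60635}{3} \approx -20212.0$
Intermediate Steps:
$S{\left(v \right)} = \frac{4 v}{3}$ ($S{\left(v \right)} = \frac{\left(v + v\right) 6}{9} = \frac{2 v 6}{9} = \frac{12 v}{9} = \frac{4 v}{3}$)
$-20077 - S{\left(101 \right)} = -20077 - \frac{4}{3} \cdot 101 = -20077 - \frac{404}{3} = - \frac{60635}{3}$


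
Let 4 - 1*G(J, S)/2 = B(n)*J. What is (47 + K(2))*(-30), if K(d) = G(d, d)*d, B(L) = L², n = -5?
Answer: 4110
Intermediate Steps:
G(J, S) = 8 - 50*J (G(J, S) = 8 - 2*(-5)²*J = 8 - 50*J)
K(d) = d*(8 - 50*d) (K(d) = (8 - 50*d)*d = d*(8 - 50*d))
(47 + K(2))*(-30) = (47 + 2*2*(4 - 25*2))*(-30) = (47 + 2*2*(4 - 50))*(-30) = (47 + 2*2*(-46))*(-30) = (47 - 184)*(-30) = -137*(-30) = 4110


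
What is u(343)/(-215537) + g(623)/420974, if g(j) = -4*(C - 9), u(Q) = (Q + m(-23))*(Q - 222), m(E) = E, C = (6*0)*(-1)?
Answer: -8146176974/45367736519 ≈ -0.17956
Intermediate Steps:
C = 0 (C = 0*(-1) = 0)
u(Q) = (-222 + Q)*(-23 + Q) (u(Q) = (Q - 23)*(Q - 222) = (-23 + Q)*(-222 + Q) = (-222 + Q)*(-23 + Q))
g(j) = 36 (g(j) = -4*(0 - 9) = -4*(-9) = 36)
u(343)/(-215537) + g(623)/420974 = (5106 + 343**2 - 245*343)/(-215537) + 36/420974 = (5106 + 117649 - 84035)*(-1/215537) + 36*(1/420974) = 38720*(-1/215537) + 18/210487 = -38720/215537 + 18/210487 = -8146176974/45367736519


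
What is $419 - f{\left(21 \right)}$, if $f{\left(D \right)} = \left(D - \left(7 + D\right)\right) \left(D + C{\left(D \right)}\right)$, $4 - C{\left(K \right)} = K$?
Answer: $447$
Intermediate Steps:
$C{\left(K \right)} = 4 - K$
$f{\left(D \right)} = -28$ ($f{\left(D \right)} = \left(D - \left(7 + D\right)\right) \left(D - \left(-4 + D\right)\right) = \left(-7\right) 4 = -28$)
$419 - f{\left(21 \right)} = 419 - -28 = 419 + 28 = 447$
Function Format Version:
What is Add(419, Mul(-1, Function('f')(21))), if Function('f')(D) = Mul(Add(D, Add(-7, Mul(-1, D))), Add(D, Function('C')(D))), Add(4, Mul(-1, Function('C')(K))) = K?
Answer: 447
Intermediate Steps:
Function('C')(K) = Add(4, Mul(-1, K))
Function('f')(D) = -28 (Function('f')(D) = Mul(Add(D, Add(-7, Mul(-1, D))), Add(D, Add(4, Mul(-1, D)))) = Mul(-7, 4) = -28)
Add(419, Mul(-1, Function('f')(21))) = Add(419, Mul(-1, -28)) = Add(419, 28) = 447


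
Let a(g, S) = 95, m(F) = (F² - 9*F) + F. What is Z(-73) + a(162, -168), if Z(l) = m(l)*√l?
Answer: 95 + 5913*I*√73 ≈ 95.0 + 50521.0*I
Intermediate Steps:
m(F) = F² - 8*F
Z(l) = l^(3/2)*(-8 + l) (Z(l) = (l*(-8 + l))*√l = l^(3/2)*(-8 + l))
Z(-73) + a(162, -168) = (-73)^(3/2)*(-8 - 73) + 95 = -73*I*√73*(-81) + 95 = 5913*I*√73 + 95 = 95 + 5913*I*√73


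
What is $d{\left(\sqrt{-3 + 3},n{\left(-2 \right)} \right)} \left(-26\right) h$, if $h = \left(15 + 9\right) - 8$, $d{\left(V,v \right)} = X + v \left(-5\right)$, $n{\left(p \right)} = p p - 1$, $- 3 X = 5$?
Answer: $\frac{20800}{3} \approx 6933.3$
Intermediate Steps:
$X = - \frac{5}{3}$ ($X = \left(- \frac{1}{3}\right) 5 = - \frac{5}{3} \approx -1.6667$)
$n{\left(p \right)} = -1 + p^{2}$ ($n{\left(p \right)} = p^{2} - 1 = -1 + p^{2}$)
$d{\left(V,v \right)} = - \frac{5}{3} - 5 v$ ($d{\left(V,v \right)} = - \frac{5}{3} + v \left(-5\right) = - \frac{5}{3} - 5 v$)
$h = 16$ ($h = 24 - 8 = 16$)
$d{\left(\sqrt{-3 + 3},n{\left(-2 \right)} \right)} \left(-26\right) h = \left(- \frac{5}{3} - 5 \left(-1 + \left(-2\right)^{2}\right)\right) \left(-26\right) 16 = \left(- \frac{5}{3} - 5 \left(-1 + 4\right)\right) \left(-26\right) 16 = \left(- \frac{5}{3} - 15\right) \left(-26\right) 16 = \left(- \frac{50}{3}\right) \left(-26\right) 16 = \frac{1300}{3} \cdot 16 = \frac{20800}{3}$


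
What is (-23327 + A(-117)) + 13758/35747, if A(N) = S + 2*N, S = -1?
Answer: -842257056/35747 ≈ -23562.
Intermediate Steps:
A(N) = -1 + 2*N
(-23327 + A(-117)) + 13758/35747 = (-23327 + (-1 + 2*(-117))) + 13758/35747 = (-23327 + (-1 - 234)) + 13758*(1/35747) = (-23327 - 235) + 13758/35747 = -23562 + 13758/35747 = -842257056/35747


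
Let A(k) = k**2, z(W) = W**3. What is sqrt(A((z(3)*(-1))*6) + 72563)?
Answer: sqrt(98807) ≈ 314.34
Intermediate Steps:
sqrt(A((z(3)*(-1))*6) + 72563) = sqrt(((3**3*(-1))*6)**2 + 72563) = sqrt(((27*(-1))*6)**2 + 72563) = sqrt((-27*6)**2 + 72563) = sqrt((-162)**2 + 72563) = sqrt(26244 + 72563) = sqrt(98807)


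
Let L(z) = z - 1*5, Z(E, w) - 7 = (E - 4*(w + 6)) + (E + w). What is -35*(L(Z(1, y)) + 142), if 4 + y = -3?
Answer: -5005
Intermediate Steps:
y = -7 (y = -4 - 3 = -7)
Z(E, w) = -17 - 3*w + 2*E (Z(E, w) = 7 + ((E - 4*(w + 6)) + (E + w)) = 7 + ((E - 4*(6 + w)) + (E + w)) = 7 + ((E + (-24 - 4*w)) + (E + w)) = 7 + ((-24 + E - 4*w) + (E + w)) = 7 + (-24 - 3*w + 2*E) = -17 - 3*w + 2*E)
L(z) = -5 + z (L(z) = z - 5 = -5 + z)
-35*(L(Z(1, y)) + 142) = -35*((-5 + (-17 - 3*(-7) + 2*1)) + 142) = -35*((-5 + (-17 + 21 + 2)) + 142) = -35*((-5 + 6) + 142) = -35*(1 + 142) = -35*143 = -5005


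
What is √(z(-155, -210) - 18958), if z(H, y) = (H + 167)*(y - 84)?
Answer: I*√22486 ≈ 149.95*I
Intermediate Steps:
z(H, y) = (-84 + y)*(167 + H) (z(H, y) = (167 + H)*(-84 + y) = (-84 + y)*(167 + H))
√(z(-155, -210) - 18958) = √((-14028 - 84*(-155) + 167*(-210) - 155*(-210)) - 18958) = √((-14028 + 13020 - 35070 + 32550) - 18958) = √(-3528 - 18958) = √(-22486) = I*√22486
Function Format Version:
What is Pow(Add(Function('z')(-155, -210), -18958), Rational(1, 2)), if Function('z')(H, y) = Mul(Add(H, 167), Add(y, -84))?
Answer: Mul(I, Pow(22486, Rational(1, 2))) ≈ Mul(149.95, I)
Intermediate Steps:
Function('z')(H, y) = Mul(Add(-84, y), Add(167, H)) (Function('z')(H, y) = Mul(Add(167, H), Add(-84, y)) = Mul(Add(-84, y), Add(167, H)))
Pow(Add(Function('z')(-155, -210), -18958), Rational(1, 2)) = Pow(Add(Add(-14028, Mul(-84, -155), Mul(167, -210), Mul(-155, -210)), -18958), Rational(1, 2)) = Pow(Add(Add(-14028, 13020, -35070, 32550), -18958), Rational(1, 2)) = Pow(Add(-3528, -18958), Rational(1, 2)) = Pow(-22486, Rational(1, 2)) = Mul(I, Pow(22486, Rational(1, 2)))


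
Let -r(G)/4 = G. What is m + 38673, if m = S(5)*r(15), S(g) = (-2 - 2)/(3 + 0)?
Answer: 38753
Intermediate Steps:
r(G) = -4*G
S(g) = -4/3
m = 80 (m = -(-16)*15/3 = -4/3*(-60) = 80)
m + 38673 = 80 + 38673 = 38753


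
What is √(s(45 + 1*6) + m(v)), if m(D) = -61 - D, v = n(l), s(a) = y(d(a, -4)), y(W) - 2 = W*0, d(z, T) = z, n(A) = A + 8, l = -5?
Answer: I*√62 ≈ 7.874*I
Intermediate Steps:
n(A) = 8 + A
y(W) = 2 (y(W) = 2 + W*0 = 2 + 0 = 2)
s(a) = 2
v = 3 (v = 8 - 5 = 3)
√(s(45 + 1*6) + m(v)) = √(2 + (-61 - 1*3)) = √(2 + (-61 - 3)) = √(2 - 64) = √(-62) = I*√62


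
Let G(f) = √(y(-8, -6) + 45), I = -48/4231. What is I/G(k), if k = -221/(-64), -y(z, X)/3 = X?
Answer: -16*√7/29617 ≈ -0.0014293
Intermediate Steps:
y(z, X) = -3*X
k = 221/64 (k = -221*(-1/64) = 221/64 ≈ 3.4531)
I = -48/4231 (I = (1/4231)*(-48) = -48/4231 ≈ -0.011345)
G(f) = 3*√7 (G(f) = √(-3*(-6) + 45) = √(18 + 45) = √63 = 3*√7)
I/G(k) = -48*√7/21/4231 = -16*√7/29617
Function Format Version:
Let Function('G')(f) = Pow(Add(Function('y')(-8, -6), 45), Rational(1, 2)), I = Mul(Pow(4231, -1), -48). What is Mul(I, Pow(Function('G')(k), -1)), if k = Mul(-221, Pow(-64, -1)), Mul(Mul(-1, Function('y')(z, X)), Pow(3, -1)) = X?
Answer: Mul(Rational(-16, 29617), Pow(7, Rational(1, 2))) ≈ -0.0014293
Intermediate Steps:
Function('y')(z, X) = Mul(-3, X)
k = Rational(221, 64) (k = Mul(-221, Rational(-1, 64)) = Rational(221, 64) ≈ 3.4531)
I = Rational(-48, 4231) (I = Mul(Rational(1, 4231), -48) = Rational(-48, 4231) ≈ -0.011345)
Function('G')(f) = Mul(3, Pow(7, Rational(1, 2))) (Function('G')(f) = Pow(Add(Mul(-3, -6), 45), Rational(1, 2)) = Pow(Add(18, 45), Rational(1, 2)) = Pow(63, Rational(1, 2)) = Mul(3, Pow(7, Rational(1, 2))))
Mul(I, Pow(Function('G')(k), -1)) = Mul(Rational(-48, 4231), Pow(Mul(3, Pow(7, Rational(1, 2))), -1)) = Mul(Rational(-48, 4231), Mul(Rational(1, 21), Pow(7, Rational(1, 2)))) = Mul(Rational(-16, 29617), Pow(7, Rational(1, 2)))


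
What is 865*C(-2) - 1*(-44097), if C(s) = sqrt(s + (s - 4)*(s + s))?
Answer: 44097 + 865*sqrt(22) ≈ 48154.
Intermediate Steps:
C(s) = sqrt(s + 2*s*(-4 + s)) (C(s) = sqrt(s + (-4 + s)*(2*s)) = sqrt(s + 2*s*(-4 + s)))
865*C(-2) - 1*(-44097) = 865*sqrt(-2*(-7 + 2*(-2))) - 1*(-44097) = 865*sqrt(-2*(-7 - 4)) + 44097 = 865*sqrt(-2*(-11)) + 44097 = 865*sqrt(22) + 44097 = 44097 + 865*sqrt(22)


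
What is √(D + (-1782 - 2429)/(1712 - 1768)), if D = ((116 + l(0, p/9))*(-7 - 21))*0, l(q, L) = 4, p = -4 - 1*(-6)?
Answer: √58954/28 ≈ 8.6716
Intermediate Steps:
p = 2 (p = -4 + 6 = 2)
D = 0 (D = ((116 + 4)*(-7 - 21))*0 = (120*(-28))*0 = -3360*0 = 0)
√(D + (-1782 - 2429)/(1712 - 1768)) = √(0 + (-1782 - 2429)/(1712 - 1768)) = √(0 - 4211/(-56)) = √(0 - 4211*(-1/56)) = √(0 + 4211/56) = √(4211/56) = √58954/28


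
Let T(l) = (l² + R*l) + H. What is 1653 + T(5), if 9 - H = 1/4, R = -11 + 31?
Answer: 7147/4 ≈ 1786.8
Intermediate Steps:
R = 20
H = 35/4 (H = 9 - 1/4 = 9 - 1*¼ = 9 - ¼ = 35/4 ≈ 8.7500)
T(l) = 35/4 + l² + 20*l (T(l) = (l² + 20*l) + 35/4 = 35/4 + l² + 20*l)
1653 + T(5) = 1653 + (35/4 + 5² + 20*5) = 1653 + (35/4 + 25 + 100) = 1653 + 535/4 = 7147/4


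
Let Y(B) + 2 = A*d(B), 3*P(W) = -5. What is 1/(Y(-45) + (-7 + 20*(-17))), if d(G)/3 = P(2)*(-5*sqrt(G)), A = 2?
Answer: -349/234301 - 150*I*sqrt(5)/234301 ≈ -0.0014895 - 0.0014315*I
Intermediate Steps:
P(W) = -5/3 (P(W) = (1/3)*(-5) = -5/3)
d(G) = 25*sqrt(G) (d(G) = 3*(-(-25)*sqrt(G)/3) = 3*(25*sqrt(G)/3) = 25*sqrt(G))
Y(B) = -2 + 50*sqrt(B) (Y(B) = -2 + 2*(25*sqrt(B)) = -2 + 50*sqrt(B))
1/(Y(-45) + (-7 + 20*(-17))) = 1/((-2 + 50*sqrt(-45)) + (-7 + 20*(-17))) = 1/((-2 + 50*(3*I*sqrt(5))) + (-7 - 340)) = 1/((-2 + 150*I*sqrt(5)) - 347) = 1/(-349 + 150*I*sqrt(5))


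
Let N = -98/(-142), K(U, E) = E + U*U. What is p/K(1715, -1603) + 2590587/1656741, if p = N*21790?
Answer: 12915679122362/8232944112501 ≈ 1.5688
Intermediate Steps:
K(U, E) = E + U**2
N = 49/71 (N = -98*(-1/142) = 49/71 ≈ 0.69014)
p = 1067710/71 (p = (49/71)*21790 = 1067710/71 ≈ 15038.)
p/K(1715, -1603) + 2590587/1656741 = 1067710/(71*(-1603 + 1715**2)) + 2590587/1656741 = 1067710/(71*(-1603 + 2941225)) + 2590587*(1/1656741) = (1067710/71)/2939622 + 863529/552247 = (1067710/71)*(1/2939622) + 863529/552247 = 76265/14908083 + 863529/552247 = 12915679122362/8232944112501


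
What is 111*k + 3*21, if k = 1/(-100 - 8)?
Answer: 2231/36 ≈ 61.972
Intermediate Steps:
k = -1/108 (k = 1/(-108) = -1/108 ≈ -0.0092593)
111*k + 3*21 = 111*(-1/108) + 3*21 = -37/36 + 63 = 2231/36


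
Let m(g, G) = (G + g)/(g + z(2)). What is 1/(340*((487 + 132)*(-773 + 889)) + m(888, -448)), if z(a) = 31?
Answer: 919/22435878280 ≈ 4.0961e-8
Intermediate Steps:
m(g, G) = (G + g)/(31 + g) (m(g, G) = (G + g)/(g + 31) = (G + g)/(31 + g))
1/(340*((487 + 132)*(-773 + 889)) + m(888, -448)) = 1/(340*((487 + 132)*(-773 + 889)) + (-448 + 888)/(31 + 888)) = 1/(340*(619*116) + 440/919) = 1/(340*71804 + (1/919)*440) = 1/(24413360 + 440/919) = 1/(22435878280/919) = 919/22435878280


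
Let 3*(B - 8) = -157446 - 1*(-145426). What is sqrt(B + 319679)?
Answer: sqrt(2841123)/3 ≈ 561.85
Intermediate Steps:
B = -11996/3 (B = 8 + (-157446 - 1*(-145426))/3 = 8 + (-157446 + 145426)/3 = 8 + (1/3)*(-12020) = 8 - 12020/3 = -11996/3 ≈ -3998.7)
sqrt(B + 319679) = sqrt(-11996/3 + 319679) = sqrt(947041/3) = sqrt(2841123)/3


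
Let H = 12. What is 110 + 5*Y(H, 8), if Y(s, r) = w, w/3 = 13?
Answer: 305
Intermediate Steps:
w = 39 (w = 3*13 = 39)
Y(s, r) = 39
110 + 5*Y(H, 8) = 110 + 5*39 = 110 + 195 = 305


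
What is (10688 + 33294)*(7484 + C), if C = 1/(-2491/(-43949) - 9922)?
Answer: 143533900452574338/436059487 ≈ 3.2916e+8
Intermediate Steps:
C = -43949/436059487 (C = 1/(-2491*(-1/43949) - 9922) = 1/(2491/43949 - 9922) = 1/(-436059487/43949) = -43949/436059487 ≈ -0.00010079)
(10688 + 33294)*(7484 + C) = (10688 + 33294)*(7484 - 43949/436059487) = 43982*(3263469156759/436059487) = 143533900452574338/436059487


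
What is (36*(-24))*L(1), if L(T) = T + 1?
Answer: -1728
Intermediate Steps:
L(T) = 1 + T
(36*(-24))*L(1) = (36*(-24))*(1 + 1) = -864*2 = -1728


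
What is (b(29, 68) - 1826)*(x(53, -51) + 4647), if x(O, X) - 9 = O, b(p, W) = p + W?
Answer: -8141861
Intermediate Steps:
b(p, W) = W + p
x(O, X) = 9 + O
(b(29, 68) - 1826)*(x(53, -51) + 4647) = ((68 + 29) - 1826)*((9 + 53) + 4647) = (97 - 1826)*(62 + 4647) = -1729*4709 = -8141861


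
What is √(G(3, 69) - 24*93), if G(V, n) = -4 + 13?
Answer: 3*I*√247 ≈ 47.149*I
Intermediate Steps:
G(V, n) = 9
√(G(3, 69) - 24*93) = √(9 - 24*93) = √(9 - 2232) = √(-2223) = 3*I*√247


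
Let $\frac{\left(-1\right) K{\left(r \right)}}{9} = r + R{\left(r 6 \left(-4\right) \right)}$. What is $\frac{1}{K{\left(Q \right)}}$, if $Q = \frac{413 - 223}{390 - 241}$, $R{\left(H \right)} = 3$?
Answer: $- \frac{149}{5733} \approx -0.02599$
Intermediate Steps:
$Q = \frac{190}{149} \approx 1.2752$
$K{\left(r \right)} = -27 - 9 r$ ($K{\left(r \right)} = - 9 \left(r + 3\right) = - 9 \left(3 + r\right) = -27 - 9 r$)
$\frac{1}{K{\left(Q \right)}} = \frac{1}{-27 - \frac{1710}{149}} = \frac{1}{- \frac{5733}{149}} = - \frac{149}{5733}$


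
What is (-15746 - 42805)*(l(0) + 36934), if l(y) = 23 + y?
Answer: -2163869307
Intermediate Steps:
(-15746 - 42805)*(l(0) + 36934) = (-15746 - 42805)*((23 + 0) + 36934) = -58551*(23 + 36934) = -58551*36957 = -2163869307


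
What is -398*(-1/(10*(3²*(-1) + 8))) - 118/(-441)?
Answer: -87169/2205 ≈ -39.532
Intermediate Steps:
-398*(-1/(10*(3²*(-1) + 8))) - 118/(-441) = -398*(-1/(10*(9*(-1) + 8))) - 118*(-1/441) = -398*(-1/(10*(-9 + 8))) + 118/441 = -398/((-10*(-1))) + 118/441 = -398/10 + 118/441 = -398*⅒ + 118/441 = -199/5 + 118/441 = -87169/2205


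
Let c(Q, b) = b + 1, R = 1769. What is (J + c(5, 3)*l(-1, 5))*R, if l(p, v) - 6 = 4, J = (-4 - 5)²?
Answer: 214049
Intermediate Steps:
c(Q, b) = 1 + b
J = 81 (J = (-9)² = 81)
l(p, v) = 10 (l(p, v) = 6 + 4 = 10)
(J + c(5, 3)*l(-1, 5))*R = (81 + (1 + 3)*10)*1769 = (81 + 4*10)*1769 = (81 + 40)*1769 = 121*1769 = 214049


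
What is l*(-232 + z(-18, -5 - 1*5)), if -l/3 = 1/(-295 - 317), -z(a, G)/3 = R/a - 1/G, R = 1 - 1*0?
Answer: -1741/1530 ≈ -1.1379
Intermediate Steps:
R = 1 (R = 1 + 0 = 1)
z(a, G) = -3/a + 3/G (z(a, G) = -3*(1/a - 1/G) = -3/a + 3/G)
l = 1/204 (l = -3/(-295 - 317) = -3/(-612) = -3*(-1/612) = 1/204 ≈ 0.0049020)
l*(-232 + z(-18, -5 - 1*5)) = (-232 + (-3/(-18) + 3/(-5 - 1*5)))/204 = (-232 + (-3*(-1/18) + 3/(-5 - 5)))/204 = (-232 + (⅙ + 3/(-10)))/204 = (-232 + (⅙ + 3*(-⅒)))/204 = (-232 + (⅙ - 3/10))/204 = (-232 - 2/15)/204 = (1/204)*(-3482/15) = -1741/1530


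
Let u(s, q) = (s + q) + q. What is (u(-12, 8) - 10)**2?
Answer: 36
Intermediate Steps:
u(s, q) = s + 2*q (u(s, q) = (q + s) + q = s + 2*q)
(u(-12, 8) - 10)**2 = ((-12 + 2*8) - 10)**2 = ((-12 + 16) - 10)**2 = (4 - 10)**2 = (-6)**2 = 36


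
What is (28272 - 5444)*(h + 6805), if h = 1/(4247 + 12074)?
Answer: 2535378260168/16321 ≈ 1.5534e+8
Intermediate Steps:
h = 1/16321 ≈ 6.1271e-5
(28272 - 5444)*(h + 6805) = (28272 - 5444)*(1/16321 + 6805) = 22828*(111064406/16321) = 2535378260168/16321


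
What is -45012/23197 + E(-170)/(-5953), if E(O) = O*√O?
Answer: -45012/23197 + 170*I*√170/5953 ≈ -1.9404 + 0.37234*I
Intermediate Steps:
E(O) = O^(3/2)
-45012/23197 + E(-170)/(-5953) = -45012/23197 + (-170)^(3/2)/(-5953) = -45012*1/23197 - 170*I*√170*(-1/5953) = -45012/23197 + 170*I*√170/5953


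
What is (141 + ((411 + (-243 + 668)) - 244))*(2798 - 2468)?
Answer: 241890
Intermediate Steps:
(141 + ((411 + (-243 + 668)) - 244))*(2798 - 2468) = (141 + ((411 + 425) - 244))*330 = (141 + (836 - 244))*330 = (141 + 592)*330 = 733*330 = 241890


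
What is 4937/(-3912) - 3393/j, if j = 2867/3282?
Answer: -43577505691/11215704 ≈ -3885.4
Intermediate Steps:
j = 2867/3282 (j = 2867*(1/3282) = 2867/3282 ≈ 0.87355)
4937/(-3912) - 3393/j = 4937/(-3912) - 3393/2867/3282 = 4937*(-1/3912) - 3393*3282/2867 = -4937/3912 - 11135826/2867 = -43577505691/11215704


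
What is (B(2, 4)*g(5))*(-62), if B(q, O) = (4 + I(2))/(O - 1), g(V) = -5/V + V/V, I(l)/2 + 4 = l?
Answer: 0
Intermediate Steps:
I(l) = -8 + 2*l
g(V) = 1 - 5/V (g(V) = -5/V + 1 = 1 - 5/V)
B(q, O) = 0 (B(q, O) = (4 + (-8 + 2*2))/(O - 1) = (4 + (-8 + 4))/(-1 + O) = (4 - 4)/(-1 + O) = 0/(-1 + O) = 0)
(B(2, 4)*g(5))*(-62) = (0*((-5 + 5)/5))*(-62) = (0*((1/5)*0))*(-62) = (0*0)*(-62) = 0*(-62) = 0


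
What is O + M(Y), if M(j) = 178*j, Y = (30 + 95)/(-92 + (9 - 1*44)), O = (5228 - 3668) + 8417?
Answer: 1244829/127 ≈ 9801.8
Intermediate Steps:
O = 9977 (O = 1560 + 8417 = 9977)
Y = -125/127 (Y = 125/(-92 + (9 - 44)) = 125/(-92 - 35) = 125/(-127) = 125*(-1/127) = -125/127 ≈ -0.98425)
O + M(Y) = 9977 + 178*(-125/127) = 9977 - 22250/127 = 1244829/127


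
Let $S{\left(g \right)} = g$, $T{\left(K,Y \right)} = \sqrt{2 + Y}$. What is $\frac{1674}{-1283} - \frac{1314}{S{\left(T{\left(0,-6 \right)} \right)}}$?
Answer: $- \frac{1674}{1283} + 657 i \approx -1.3048 + 657.0 i$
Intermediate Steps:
$\frac{1674}{-1283} - \frac{1314}{S{\left(T{\left(0,-6 \right)} \right)}} = \frac{1674}{-1283} - \frac{1314}{\sqrt{2 - 6}} = 1674 \left(- \frac{1}{1283}\right) - \frac{1314}{\sqrt{-4}} = - \frac{1674}{1283} - \frac{1314}{2 i} = - \frac{1674}{1283} - 1314 \left(- \frac{i}{2}\right) = - \frac{1674}{1283} + 657 i$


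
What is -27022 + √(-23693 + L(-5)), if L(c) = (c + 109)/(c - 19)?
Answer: -27022 + 2*I*√53319/3 ≈ -27022.0 + 153.94*I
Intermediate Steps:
L(c) = (109 + c)/(-19 + c)
-27022 + √(-23693 + L(-5)) = -27022 + √(-23693 + (109 - 5)/(-19 - 5)) = -27022 + √(-23693 + 104/(-24)) = -27022 + √(-23693 - 1/24*104) = -27022 + √(-23693 - 13/3) = -27022 + √(-71092/3) = -27022 + 2*I*√53319/3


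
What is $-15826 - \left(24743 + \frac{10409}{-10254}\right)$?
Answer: $- \frac{415984117}{10254} \approx -40568.0$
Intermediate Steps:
$-15826 - \left(24743 + \frac{10409}{-10254}\right) = -15826 - \left(24743 + 10409 \left(- \frac{1}{10254}\right)\right) = -15826 - \frac{253704313}{10254} = - \frac{415984117}{10254}$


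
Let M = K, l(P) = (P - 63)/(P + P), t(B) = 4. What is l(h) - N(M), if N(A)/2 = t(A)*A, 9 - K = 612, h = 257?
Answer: 1239865/257 ≈ 4824.4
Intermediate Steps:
l(P) = (-63 + P)/(2*P) (l(P) = (-63 + P)/((2*P)) = (-63 + P)*(1/(2*P)) = (-63 + P)/(2*P))
K = -603 (K = 9 - 1*612 = 9 - 612 = -603)
M = -603
N(A) = 8*A (N(A) = 2*(4*A) = 8*A)
l(h) - N(M) = (½)*(-63 + 257)/257 - 8*(-603) = (½)*(1/257)*194 - 1*(-4824) = 97/257 + 4824 = 1239865/257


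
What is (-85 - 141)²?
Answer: 51076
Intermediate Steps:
(-85 - 141)² = (-226)² = 51076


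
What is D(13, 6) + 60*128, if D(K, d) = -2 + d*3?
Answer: 7696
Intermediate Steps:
D(K, d) = -2 + 3*d
D(13, 6) + 60*128 = (-2 + 3*6) + 60*128 = (-2 + 18) + 7680 = 16 + 7680 = 7696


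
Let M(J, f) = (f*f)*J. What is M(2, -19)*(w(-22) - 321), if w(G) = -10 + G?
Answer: -254866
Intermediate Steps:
M(J, f) = J*f² (M(J, f) = f²*J = J*f²)
M(2, -19)*(w(-22) - 321) = (2*(-19)²)*((-10 - 22) - 321) = (2*361)*(-32 - 321) = 722*(-353) = -254866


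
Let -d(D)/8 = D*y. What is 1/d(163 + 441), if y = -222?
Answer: 1/1072704 ≈ 9.3222e-7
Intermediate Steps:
d(D) = 1776*D (d(D) = -8*D*(-222) = -(-1776)*D = 1776*D)
1/d(163 + 441) = 1/(1776*(163 + 441)) = 1/(1776*604) = 1/1072704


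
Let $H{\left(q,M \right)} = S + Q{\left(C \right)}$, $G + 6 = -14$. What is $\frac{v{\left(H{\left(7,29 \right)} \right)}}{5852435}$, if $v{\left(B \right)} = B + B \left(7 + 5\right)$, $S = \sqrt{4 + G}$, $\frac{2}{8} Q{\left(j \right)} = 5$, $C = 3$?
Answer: $\frac{52}{1170487} + \frac{52 i}{5852435} \approx 4.4426 \cdot 10^{-5} + 8.8852 \cdot 10^{-6} i$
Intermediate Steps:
$G = -20$ ($G = -6 - 14 = -20$)
$Q{\left(j \right)} = 20$ ($Q{\left(j \right)} = 4 \cdot 5 = 20$)
$S = 4 i$ ($S = \sqrt{4 - 20} = \sqrt{-16} = 4 i \approx 4.0 i$)
$H{\left(q,M \right)} = 20 + 4 i$ ($H{\left(q,M \right)} = 4 i + 20 = 20 + 4 i$)
$v{\left(B \right)} = 13 B$ ($v{\left(B \right)} = B + B 12 = B + 12 B = 13 B$)
$\frac{v{\left(H{\left(7,29 \right)} \right)}}{5852435} = \frac{13 \left(20 + 4 i\right)}{5852435} = \left(260 + 52 i\right) \frac{1}{5852435} = \frac{52}{1170487} + \frac{52 i}{5852435}$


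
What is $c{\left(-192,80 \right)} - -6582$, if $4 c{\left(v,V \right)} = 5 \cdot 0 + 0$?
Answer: $6582$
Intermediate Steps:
$c{\left(v,V \right)} = 0$ ($c{\left(v,V \right)} = \frac{5 \cdot 0 + 0}{4} = \frac{0 + 0}{4} = \frac{1}{4} \cdot 0 = 0$)
$c{\left(-192,80 \right)} - -6582 = 0 - -6582 = 0 + 6582 = 6582$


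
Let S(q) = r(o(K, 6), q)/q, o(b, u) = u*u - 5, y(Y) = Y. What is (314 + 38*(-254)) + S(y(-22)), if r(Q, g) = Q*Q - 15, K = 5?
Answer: -9381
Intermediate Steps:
o(b, u) = -5 + u**2 (o(b, u) = u**2 - 5 = -5 + u**2)
r(Q, g) = -15 + Q**2 (r(Q, g) = Q**2 - 15 = -15 + Q**2)
S(q) = 946/q (S(q) = (-15 + (-5 + 6**2)**2)/q = (-15 + (-5 + 36)**2)/q = (-15 + 31**2)/q = (-15 + 961)/q = 946/q)
(314 + 38*(-254)) + S(y(-22)) = (314 + 38*(-254)) + 946/(-22) = (314 - 9652) + 946*(-1/22) = -9338 - 43 = -9381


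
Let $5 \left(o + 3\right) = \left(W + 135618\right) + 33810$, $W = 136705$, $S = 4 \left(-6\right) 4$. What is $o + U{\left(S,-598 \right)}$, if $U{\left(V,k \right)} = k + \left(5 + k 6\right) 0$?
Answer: $\frac{303128}{5} \approx 60626.0$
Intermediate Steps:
$S = -96$ ($S = \left(-24\right) 4 = -96$)
$U{\left(V,k \right)} = k$ ($U{\left(V,k \right)} = k + \left(5 + 6 k\right) 0 = k + 0 = k$)
$o = \frac{306118}{5}$ ($o = -3 + \frac{\left(136705 + 135618\right) + 33810}{5} = -3 + \frac{272323 + 33810}{5} = -3 + \frac{1}{5} \cdot 306133 = -3 + \frac{306133}{5} = \frac{306118}{5} \approx 61224.0$)
$o + U{\left(S,-598 \right)} = \frac{306118}{5} - 598 = \frac{303128}{5}$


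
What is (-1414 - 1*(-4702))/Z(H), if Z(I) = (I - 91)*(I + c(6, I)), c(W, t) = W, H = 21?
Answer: -548/315 ≈ -1.7397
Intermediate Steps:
Z(I) = (-91 + I)*(6 + I) (Z(I) = (I - 91)*(I + 6) = (-91 + I)*(6 + I))
(-1414 - 1*(-4702))/Z(H) = (-1414 - 1*(-4702))/(-546 + 21² - 85*21) = (-1414 + 4702)/(-546 + 441 - 1785) = 3288/(-1890) = 3288*(-1/1890) = -548/315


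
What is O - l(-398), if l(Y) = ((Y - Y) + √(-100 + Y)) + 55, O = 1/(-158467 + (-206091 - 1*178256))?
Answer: -29854771/542814 - I*√498 ≈ -55.0 - 22.316*I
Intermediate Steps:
O = -1/542814 (O = 1/(-158467 + (-206091 - 178256)) = 1/(-158467 - 384347) = 1/(-542814) = -1/542814 ≈ -1.8423e-6)
l(Y) = 55 + √(-100 + Y) (l(Y) = (0 + √(-100 + Y)) + 55 = √(-100 + Y) + 55 = 55 + √(-100 + Y))
O - l(-398) = -1/542814 - (55 + √(-100 - 398)) = -1/542814 - (55 + √(-498)) = -1/542814 - (55 + I*√498) = -1/542814 + (-55 - I*√498) = -29854771/542814 - I*√498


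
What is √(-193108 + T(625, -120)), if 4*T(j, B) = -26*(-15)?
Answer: I*√772042/2 ≈ 439.33*I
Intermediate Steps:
T(j, B) = 195/2 (T(j, B) = (-26*(-15))/4 = (¼)*390 = 195/2)
√(-193108 + T(625, -120)) = √(-193108 + 195/2) = √(-386021/2) = I*√772042/2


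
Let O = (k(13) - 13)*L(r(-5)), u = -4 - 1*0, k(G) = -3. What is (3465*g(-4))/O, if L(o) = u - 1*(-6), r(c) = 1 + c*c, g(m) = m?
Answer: 3465/8 ≈ 433.13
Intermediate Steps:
r(c) = 1 + c**2
u = -4 (u = -4 + 0 = -4)
L(o) = 2 (L(o) = -4 - 1*(-6) = -4 + 6 = 2)
O = -32 (O = (-3 - 13)*2 = -16*2 = -32)
(3465*g(-4))/O = (3465*(-4))/(-32) = -13860*(-1/32) = 3465/8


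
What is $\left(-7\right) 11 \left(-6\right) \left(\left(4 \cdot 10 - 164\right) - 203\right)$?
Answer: $-151074$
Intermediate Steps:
$\left(-7\right) 11 \left(-6\right) \left(\left(4 \cdot 10 - 164\right) - 203\right) = \left(-77\right) \left(-6\right) \left(\left(40 - 164\right) - 203\right) = 462 \left(-124 - 203\right) = 462 \left(-327\right) = -151074$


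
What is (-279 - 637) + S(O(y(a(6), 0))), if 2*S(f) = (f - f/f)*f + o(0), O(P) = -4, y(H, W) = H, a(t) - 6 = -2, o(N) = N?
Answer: -906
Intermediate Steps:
a(t) = 4 (a(t) = 6 - 2 = 4)
S(f) = f*(-1 + f)/2 (S(f) = ((f - f/f)*f + 0)/2 = ((f - 1*1)*f + 0)/2 = ((f - 1)*f + 0)/2 = ((-1 + f)*f + 0)/2 = (f*(-1 + f) + 0)/2 = (f*(-1 + f))/2 = f*(-1 + f)/2)
(-279 - 637) + S(O(y(a(6), 0))) = (-279 - 637) + (½)*(-4)*(-1 - 4) = -916 + (½)*(-4)*(-5) = -916 + 10 = -906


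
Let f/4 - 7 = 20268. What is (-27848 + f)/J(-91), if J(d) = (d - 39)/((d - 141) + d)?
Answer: 8600198/65 ≈ 1.3231e+5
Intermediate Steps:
f = 81100 (f = 28 + 4*20268 = 28 + 81072 = 81100)
J(d) = (-39 + d)/(-141 + 2*d) (J(d) = (-39 + d)/((-141 + d) + d) = (-39 + d)/(-141 + 2*d))
(-27848 + f)/J(-91) = (-27848 + 81100)/(((-39 - 91)/(-141 + 2*(-91)))) = 53252/((-130/(-141 - 182))) = 53252/((-130/(-323))) = 53252/((-1/323*(-130))) = 53252/(130/323) = 53252*(323/130) = 8600198/65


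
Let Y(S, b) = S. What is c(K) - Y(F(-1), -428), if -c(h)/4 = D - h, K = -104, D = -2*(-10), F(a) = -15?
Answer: -481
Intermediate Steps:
D = 20
c(h) = -80 + 4*h (c(h) = -4*(20 - h) = -80 + 4*h)
c(K) - Y(F(-1), -428) = (-80 + 4*(-104)) - 1*(-15) = (-80 - 416) + 15 = -496 + 15 = -481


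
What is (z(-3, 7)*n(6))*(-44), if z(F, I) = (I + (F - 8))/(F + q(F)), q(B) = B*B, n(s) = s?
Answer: 176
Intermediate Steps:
q(B) = B**2
z(F, I) = (-8 + F + I)/(F + F**2) (z(F, I) = (I + (F - 8))/(F + F**2) = (I + (-8 + F))/(F + F**2) = (-8 + F + I)/(F + F**2))
(z(-3, 7)*n(6))*(-44) = (((-8 - 3 + 7)/((-3)*(1 - 3)))*6)*(-44) = (-1/3*(-4)/(-2)*6)*(-44) = (-1/3*(-1/2)*(-4)*6)*(-44) = -2/3*6*(-44) = -4*(-44) = 176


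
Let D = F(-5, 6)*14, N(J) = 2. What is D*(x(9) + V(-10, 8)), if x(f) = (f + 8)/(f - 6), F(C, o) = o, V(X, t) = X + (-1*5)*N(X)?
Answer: -1204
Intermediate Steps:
V(X, t) = -10 + X (V(X, t) = X - 1*5*2 = X - 5*2 = X - 10 = -10 + X)
x(f) = (8 + f)/(-6 + f)
D = 84 (D = 6*14 = 84)
D*(x(9) + V(-10, 8)) = 84*((8 + 9)/(-6 + 9) + (-10 - 10)) = 84*(17/3 - 20) = 84*(-43/3) = -1204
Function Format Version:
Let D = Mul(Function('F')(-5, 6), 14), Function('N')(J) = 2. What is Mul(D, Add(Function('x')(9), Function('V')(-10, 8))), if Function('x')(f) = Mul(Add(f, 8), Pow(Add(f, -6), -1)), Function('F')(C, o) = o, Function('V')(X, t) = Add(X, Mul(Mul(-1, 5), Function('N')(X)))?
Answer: -1204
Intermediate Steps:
Function('V')(X, t) = Add(-10, X) (Function('V')(X, t) = Add(X, Mul(Mul(-1, 5), 2)) = Add(X, Mul(-5, 2)) = Add(X, -10) = Add(-10, X))
Function('x')(f) = Mul(Pow(Add(-6, f), -1), Add(8, f)) (Function('x')(f) = Mul(Add(8, f), Pow(Add(-6, f), -1)) = Mul(Pow(Add(-6, f), -1), Add(8, f)))
D = 84 (D = Mul(6, 14) = 84)
Mul(D, Add(Function('x')(9), Function('V')(-10, 8))) = Mul(84, Add(Mul(Pow(Add(-6, 9), -1), Add(8, 9)), Add(-10, -10))) = Mul(84, Add(Mul(Pow(3, -1), 17), -20)) = Mul(84, Add(Mul(Rational(1, 3), 17), -20)) = Mul(84, Add(Rational(17, 3), -20)) = Mul(84, Rational(-43, 3)) = -1204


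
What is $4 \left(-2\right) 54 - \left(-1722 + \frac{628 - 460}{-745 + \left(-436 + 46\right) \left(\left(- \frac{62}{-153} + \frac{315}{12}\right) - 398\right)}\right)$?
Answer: $\frac{18957958314}{14696105} \approx 1290.0$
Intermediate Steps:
$4 \left(-2\right) 54 - \left(-1722 + \frac{628 - 460}{-745 + \left(-436 + 46\right) \left(\left(- \frac{62}{-153} + \frac{315}{12}\right) - 398\right)}\right) = \left(-8\right) 54 - \left(-1722 + \frac{168}{-745 - 390 \left(\left(\left(-62\right) \left(- \frac{1}{153}\right) + 315 \cdot \frac{1}{12}\right) - 398\right)}\right) = -432 - \left(-1722 + \frac{168}{-745 - 390 \left(\left(\frac{62}{153} + \frac{105}{4}\right) - 398\right)}\right) = -432 - \left(-1722 + \frac{168}{-745 - 390 \left(\frac{16313}{612} - 398\right)}\right) = -432 - \left(-1722 + \frac{168}{-745 - - \frac{14772095}{102}}\right) = -432 - \left(-1722 + \frac{168}{-745 + \frac{14772095}{102}}\right) = -432 - \left(-1722 + \frac{168}{\frac{14696105}{102}}\right) = -432 - \left(-1722 + 168 \cdot \frac{102}{14696105}\right) = -432 - \left(-1722 + \frac{17136}{14696105}\right) = -432 - - \frac{25306675674}{14696105} = -432 + \frac{25306675674}{14696105} = \frac{18957958314}{14696105}$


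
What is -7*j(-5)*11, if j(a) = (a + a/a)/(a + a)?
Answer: -154/5 ≈ -30.800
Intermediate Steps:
j(a) = (1 + a)/(2*a) (j(a) = (a + 1)/((2*a)) = (1 + a)*(1/(2*a)) = (1 + a)/(2*a))
-7*j(-5)*11 = -7*(1 - 5)/(2*(-5))*11 = -7*(-1)*(-4)/(2*5)*11 = -7*⅖*11 = -14/5*11 = -154/5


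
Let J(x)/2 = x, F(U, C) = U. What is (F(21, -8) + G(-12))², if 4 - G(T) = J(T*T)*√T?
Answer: (25 - 576*I*√3)² ≈ -9.947e+5 - 49883.0*I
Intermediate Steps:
J(x) = 2*x
G(T) = 4 - 2*T^(5/2) (G(T) = 4 - 2*(T*T)*√T = 4 - 2*T²*√T = 4 - 2*T^(5/2))
(F(21, -8) + G(-12))² = (21 + (4 - 576*I*√3))² = (25 - 576*I*√3)²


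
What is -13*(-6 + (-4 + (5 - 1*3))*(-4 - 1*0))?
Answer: -26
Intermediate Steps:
-13*(-6 + (-4 + (5 - 1*3))*(-4 - 1*0)) = -13*(-6 + (-4 + (5 - 3))*(-4 + 0)) = -13*(-6 + (-4 + 2)*(-4)) = -13*(-6 - 2*(-4)) = -13*(-6 + 8) = -13*2 = -26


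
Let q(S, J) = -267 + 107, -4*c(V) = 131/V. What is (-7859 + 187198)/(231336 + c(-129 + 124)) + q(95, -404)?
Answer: -736709380/4626851 ≈ -159.22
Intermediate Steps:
c(V) = -131/(4*V)
q(S, J) = -160
(-7859 + 187198)/(231336 + c(-129 + 124)) + q(95, -404) = (-7859 + 187198)/(231336 - 131/(4*(-129 + 124))) - 160 = 179339/(231336 - 131/4/(-5)) - 160 = 179339/(231336 - 131/4*(-1/5)) - 160 = 179339/(231336 + 131/20) - 160 = 179339/(4626851/20) - 160 = 179339*(20/4626851) - 160 = 3586780/4626851 - 160 = -736709380/4626851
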